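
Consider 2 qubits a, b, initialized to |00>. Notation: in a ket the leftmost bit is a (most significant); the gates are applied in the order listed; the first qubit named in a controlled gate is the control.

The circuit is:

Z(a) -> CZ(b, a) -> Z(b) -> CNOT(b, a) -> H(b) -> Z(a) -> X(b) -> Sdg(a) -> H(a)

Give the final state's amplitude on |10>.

The amplitude on |10> is 1/2.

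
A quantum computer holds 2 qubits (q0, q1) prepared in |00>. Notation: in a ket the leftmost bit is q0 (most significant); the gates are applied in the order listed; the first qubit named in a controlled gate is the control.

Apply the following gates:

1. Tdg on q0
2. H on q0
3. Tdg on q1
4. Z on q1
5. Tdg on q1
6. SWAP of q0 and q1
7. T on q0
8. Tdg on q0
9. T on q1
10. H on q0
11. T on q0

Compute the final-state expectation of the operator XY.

In the final state, XY has expectation 1/2.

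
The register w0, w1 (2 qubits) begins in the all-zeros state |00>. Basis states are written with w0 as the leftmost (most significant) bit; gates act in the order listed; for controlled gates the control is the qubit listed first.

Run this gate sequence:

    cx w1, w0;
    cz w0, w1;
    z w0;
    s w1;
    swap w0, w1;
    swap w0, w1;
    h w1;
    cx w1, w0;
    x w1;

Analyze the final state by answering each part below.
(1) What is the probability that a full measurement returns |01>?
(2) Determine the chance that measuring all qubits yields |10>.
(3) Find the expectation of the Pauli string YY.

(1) The probability of measuring |01> is 1/2. Key observation: gates 5-6 undo each other exactly, leaving only the rest of the circuit to track.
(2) The probability of measuring |10> is 1/2.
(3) In the final state, YY has expectation 1.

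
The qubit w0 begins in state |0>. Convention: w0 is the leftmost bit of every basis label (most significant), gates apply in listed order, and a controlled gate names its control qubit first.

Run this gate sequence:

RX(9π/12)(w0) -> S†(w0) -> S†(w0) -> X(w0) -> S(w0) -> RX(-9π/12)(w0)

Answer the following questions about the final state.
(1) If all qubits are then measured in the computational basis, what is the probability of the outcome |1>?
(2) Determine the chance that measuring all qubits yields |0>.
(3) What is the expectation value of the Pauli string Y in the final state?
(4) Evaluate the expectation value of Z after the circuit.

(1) The probability of measuring |1> is 3/4.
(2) The probability of measuring |0> is 1/4.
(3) The observable Y averages to 1/2.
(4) The observable Z averages to -1/2.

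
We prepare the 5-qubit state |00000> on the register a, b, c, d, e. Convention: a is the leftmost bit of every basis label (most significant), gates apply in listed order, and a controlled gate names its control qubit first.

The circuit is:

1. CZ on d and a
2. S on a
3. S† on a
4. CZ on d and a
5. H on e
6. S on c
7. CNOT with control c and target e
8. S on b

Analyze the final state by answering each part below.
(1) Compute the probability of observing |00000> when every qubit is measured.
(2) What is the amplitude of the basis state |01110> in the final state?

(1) Outcome |00000> occurs with probability 1/2. Key observation: the block from step 1 through step 4 cancels to the identity and can be dropped.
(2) The final state's coefficient on |01110> equals 0.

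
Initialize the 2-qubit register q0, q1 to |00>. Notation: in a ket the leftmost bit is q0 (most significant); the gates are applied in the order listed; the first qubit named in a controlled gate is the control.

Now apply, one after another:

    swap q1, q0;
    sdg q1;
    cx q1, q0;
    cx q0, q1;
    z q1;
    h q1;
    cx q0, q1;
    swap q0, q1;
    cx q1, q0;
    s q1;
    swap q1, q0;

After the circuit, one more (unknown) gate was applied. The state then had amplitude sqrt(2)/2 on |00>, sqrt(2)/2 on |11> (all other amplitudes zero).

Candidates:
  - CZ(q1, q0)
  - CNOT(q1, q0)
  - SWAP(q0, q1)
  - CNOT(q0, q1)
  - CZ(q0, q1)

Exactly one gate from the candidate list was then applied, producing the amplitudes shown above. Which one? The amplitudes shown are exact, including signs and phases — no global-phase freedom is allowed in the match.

The applied gate was CNOT(q1, q0).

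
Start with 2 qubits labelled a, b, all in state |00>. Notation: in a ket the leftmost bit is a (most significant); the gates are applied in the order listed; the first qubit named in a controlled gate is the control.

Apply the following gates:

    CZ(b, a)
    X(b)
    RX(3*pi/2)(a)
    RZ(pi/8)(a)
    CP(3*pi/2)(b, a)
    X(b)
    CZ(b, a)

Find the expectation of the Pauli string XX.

The expectation value of XX is 0.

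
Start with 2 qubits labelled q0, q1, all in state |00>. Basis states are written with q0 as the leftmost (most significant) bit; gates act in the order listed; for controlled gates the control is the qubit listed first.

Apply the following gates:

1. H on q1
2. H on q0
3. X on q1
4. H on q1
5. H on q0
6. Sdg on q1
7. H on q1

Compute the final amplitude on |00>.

|00> carries amplitude sqrt(2)/2 in the final state.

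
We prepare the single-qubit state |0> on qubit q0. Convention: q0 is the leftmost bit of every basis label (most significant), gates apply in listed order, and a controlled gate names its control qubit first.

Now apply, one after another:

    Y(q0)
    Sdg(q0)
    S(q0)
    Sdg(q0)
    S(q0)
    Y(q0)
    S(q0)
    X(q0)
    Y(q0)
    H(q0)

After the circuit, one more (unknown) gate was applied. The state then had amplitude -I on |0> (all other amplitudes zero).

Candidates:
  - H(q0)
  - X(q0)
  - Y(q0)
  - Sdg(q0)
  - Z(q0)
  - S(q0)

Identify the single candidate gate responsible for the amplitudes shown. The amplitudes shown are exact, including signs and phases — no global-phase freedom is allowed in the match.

It was H(q0) that produced the state shown. Key observation: steps 1-6 multiply out to the identity, so the circuit reduces to the remaining gates.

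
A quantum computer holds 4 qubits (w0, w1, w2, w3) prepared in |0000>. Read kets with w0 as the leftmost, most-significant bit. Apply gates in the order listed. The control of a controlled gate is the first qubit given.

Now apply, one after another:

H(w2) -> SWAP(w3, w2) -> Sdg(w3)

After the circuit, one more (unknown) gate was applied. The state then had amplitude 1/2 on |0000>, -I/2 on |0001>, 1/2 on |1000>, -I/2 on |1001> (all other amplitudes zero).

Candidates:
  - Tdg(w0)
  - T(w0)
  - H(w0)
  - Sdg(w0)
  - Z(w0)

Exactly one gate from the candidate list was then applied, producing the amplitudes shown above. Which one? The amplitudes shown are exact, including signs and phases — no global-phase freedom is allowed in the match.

The unique candidate consistent with the amplitudes is H(w0).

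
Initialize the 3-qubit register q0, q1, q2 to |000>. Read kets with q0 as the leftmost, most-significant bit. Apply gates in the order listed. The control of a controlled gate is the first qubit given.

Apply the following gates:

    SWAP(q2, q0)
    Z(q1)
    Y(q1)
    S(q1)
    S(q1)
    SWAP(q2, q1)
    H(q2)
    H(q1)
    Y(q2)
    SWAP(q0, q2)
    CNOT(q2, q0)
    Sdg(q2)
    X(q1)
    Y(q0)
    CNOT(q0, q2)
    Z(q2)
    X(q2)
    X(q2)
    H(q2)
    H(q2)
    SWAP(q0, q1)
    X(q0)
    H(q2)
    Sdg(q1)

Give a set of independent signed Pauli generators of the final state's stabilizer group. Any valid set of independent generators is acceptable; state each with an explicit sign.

The stabilizer group can be generated by +XII, -IYZ, +IZX, among other valid generating sets.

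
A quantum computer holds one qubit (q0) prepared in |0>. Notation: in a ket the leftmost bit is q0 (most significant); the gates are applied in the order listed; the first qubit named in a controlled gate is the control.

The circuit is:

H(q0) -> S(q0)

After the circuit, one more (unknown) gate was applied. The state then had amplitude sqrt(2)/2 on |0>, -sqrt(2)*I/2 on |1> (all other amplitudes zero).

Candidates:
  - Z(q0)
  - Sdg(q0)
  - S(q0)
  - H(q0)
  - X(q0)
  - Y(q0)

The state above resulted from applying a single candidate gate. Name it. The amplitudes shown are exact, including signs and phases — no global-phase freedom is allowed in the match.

It was Z(q0) that produced the state shown.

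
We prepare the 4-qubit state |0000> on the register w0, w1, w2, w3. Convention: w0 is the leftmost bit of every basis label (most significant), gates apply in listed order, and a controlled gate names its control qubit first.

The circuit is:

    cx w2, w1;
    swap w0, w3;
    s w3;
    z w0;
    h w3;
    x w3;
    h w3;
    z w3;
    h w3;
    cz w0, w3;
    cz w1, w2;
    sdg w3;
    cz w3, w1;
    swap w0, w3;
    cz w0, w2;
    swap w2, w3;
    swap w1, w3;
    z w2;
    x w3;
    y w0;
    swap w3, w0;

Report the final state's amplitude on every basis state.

The final amplitudes are -sqrt(2)/2 on |1000>, sqrt(2)*I/2 on |1001>, and 0 on every other basis state. Key observation: steps 5-8 multiply out to the identity, so the circuit reduces to the remaining gates.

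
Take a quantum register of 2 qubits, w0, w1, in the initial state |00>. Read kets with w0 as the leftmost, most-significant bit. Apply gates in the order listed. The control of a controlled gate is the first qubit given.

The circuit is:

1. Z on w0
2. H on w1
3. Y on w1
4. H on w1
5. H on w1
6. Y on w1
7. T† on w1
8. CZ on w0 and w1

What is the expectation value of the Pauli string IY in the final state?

In the final state, IY has expectation -sqrt(2)/2. Key observation: steps 3-6 multiply out to the identity, so the circuit reduces to the remaining gates.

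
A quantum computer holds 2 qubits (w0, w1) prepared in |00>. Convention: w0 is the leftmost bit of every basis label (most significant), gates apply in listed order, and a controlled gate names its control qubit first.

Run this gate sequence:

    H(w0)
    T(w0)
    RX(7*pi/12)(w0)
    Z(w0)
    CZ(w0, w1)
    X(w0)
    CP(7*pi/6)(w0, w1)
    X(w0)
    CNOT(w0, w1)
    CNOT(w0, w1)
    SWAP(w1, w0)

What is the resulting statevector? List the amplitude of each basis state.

After the circuit, the state carries amplitude -sqrt(4 - 2*sqrt(2))/8 + sqrt(6*sqrt(2) + 12)/8 - sqrt(2*sqrt(2) + 4)*exp(3*I*pi/4)/8 - sqrt(12 - 6*sqrt(2))*exp(3*I*pi/4)/8 on |00>, -sqrt(6*sqrt(2) + 12)*exp(I*pi/4)/8 + sqrt(4 - 2*sqrt(2))*exp(I*pi/4)/8 + I*sqrt(12 - 6*sqrt(2))/8 + I*sqrt(2*sqrt(2) + 4)/8 on |01>, 0 on |10>, 0 on |11>. Key observation: gates 9-10 undo each other exactly, leaving only the rest of the circuit to track.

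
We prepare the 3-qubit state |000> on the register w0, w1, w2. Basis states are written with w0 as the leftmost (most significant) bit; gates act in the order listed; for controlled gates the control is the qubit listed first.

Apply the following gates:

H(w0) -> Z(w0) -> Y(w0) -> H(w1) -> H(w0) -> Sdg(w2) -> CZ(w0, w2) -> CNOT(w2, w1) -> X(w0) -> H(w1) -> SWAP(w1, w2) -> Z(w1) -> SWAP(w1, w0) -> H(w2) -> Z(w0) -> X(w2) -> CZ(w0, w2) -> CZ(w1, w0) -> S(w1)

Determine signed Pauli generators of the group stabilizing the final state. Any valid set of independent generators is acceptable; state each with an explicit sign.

The final state is stabilized by the group generated by +IIX, +ZII, -IZI; other independent generating sets are equally valid.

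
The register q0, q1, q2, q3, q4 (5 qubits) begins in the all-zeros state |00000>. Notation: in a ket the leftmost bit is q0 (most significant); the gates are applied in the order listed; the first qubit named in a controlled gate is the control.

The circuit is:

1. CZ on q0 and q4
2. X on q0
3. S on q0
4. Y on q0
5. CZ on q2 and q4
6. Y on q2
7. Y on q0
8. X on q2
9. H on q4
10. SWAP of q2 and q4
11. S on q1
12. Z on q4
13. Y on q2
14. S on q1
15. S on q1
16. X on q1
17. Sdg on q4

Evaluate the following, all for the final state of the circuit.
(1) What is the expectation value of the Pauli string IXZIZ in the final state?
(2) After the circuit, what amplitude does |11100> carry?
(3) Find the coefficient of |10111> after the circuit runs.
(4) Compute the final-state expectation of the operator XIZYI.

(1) In the final state, IXZIZ has expectation 0.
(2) |11100> carries amplitude -sqrt(2)*I/2 in the final state.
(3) The amplitude on |10111> is 0.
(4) The expectation value of XIZYI is 0.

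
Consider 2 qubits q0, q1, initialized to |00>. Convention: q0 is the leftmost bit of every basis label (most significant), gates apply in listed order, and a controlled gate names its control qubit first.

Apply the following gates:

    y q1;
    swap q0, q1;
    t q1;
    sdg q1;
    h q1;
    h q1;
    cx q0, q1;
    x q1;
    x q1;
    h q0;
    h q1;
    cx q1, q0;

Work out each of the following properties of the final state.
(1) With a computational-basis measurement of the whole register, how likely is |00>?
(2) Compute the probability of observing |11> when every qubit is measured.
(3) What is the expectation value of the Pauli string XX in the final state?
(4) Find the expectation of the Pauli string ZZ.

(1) A full measurement returns |00> with probability 1/4. Key observation: steps 8-9 multiply out to the identity, so the circuit reduces to the remaining gates.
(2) Outcome |11> occurs with probability 1/4.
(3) The observable XX averages to -1.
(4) The expectation value of ZZ is 0.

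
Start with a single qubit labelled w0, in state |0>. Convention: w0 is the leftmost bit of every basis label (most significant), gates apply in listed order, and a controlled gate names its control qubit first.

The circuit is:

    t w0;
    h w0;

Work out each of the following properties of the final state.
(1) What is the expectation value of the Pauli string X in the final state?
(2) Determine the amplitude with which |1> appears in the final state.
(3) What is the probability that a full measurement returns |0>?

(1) In the final state, X has expectation 1.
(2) The amplitude on |1> is sqrt(2)/2.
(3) The probability of measuring |0> is 1/2.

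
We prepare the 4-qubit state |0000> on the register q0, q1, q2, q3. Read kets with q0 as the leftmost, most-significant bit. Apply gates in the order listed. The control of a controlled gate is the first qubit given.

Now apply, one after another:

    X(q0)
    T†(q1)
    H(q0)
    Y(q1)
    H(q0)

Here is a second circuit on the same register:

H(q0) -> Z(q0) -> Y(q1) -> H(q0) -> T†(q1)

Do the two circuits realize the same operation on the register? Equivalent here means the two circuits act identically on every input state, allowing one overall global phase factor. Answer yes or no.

No, they are not equivalent — no single phase factor reconciles the two unitaries.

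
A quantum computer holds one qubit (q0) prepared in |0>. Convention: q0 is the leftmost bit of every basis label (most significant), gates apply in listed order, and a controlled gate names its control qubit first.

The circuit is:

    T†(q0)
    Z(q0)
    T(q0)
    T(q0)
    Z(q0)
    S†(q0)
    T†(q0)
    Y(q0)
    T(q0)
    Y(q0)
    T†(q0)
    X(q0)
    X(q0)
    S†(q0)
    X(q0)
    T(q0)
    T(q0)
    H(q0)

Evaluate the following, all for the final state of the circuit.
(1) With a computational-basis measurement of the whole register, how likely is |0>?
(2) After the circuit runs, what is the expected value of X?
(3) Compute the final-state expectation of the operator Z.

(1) The probability of measuring |0> is 1/2.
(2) The expectation value of X is -1.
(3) In the final state, Z has expectation 0.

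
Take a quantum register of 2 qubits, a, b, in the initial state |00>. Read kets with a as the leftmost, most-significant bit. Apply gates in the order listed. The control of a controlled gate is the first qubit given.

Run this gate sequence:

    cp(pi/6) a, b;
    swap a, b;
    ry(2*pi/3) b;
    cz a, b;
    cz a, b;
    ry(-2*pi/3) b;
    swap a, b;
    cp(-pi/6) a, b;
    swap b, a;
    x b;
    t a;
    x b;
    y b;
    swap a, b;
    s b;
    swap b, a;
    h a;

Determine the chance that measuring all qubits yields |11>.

Outcome |11> occurs with probability 1/2. Key observation: steps 1-8 multiply out to the identity, so the circuit reduces to the remaining gates.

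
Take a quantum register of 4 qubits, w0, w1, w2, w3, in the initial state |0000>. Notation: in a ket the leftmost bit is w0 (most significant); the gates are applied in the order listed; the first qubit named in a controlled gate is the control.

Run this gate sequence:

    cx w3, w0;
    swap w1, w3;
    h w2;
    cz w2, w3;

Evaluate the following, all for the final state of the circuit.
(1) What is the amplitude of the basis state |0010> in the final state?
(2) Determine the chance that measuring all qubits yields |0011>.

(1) The amplitude on |0010> is sqrt(2)/2.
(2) Outcome |0011> occurs with probability 0.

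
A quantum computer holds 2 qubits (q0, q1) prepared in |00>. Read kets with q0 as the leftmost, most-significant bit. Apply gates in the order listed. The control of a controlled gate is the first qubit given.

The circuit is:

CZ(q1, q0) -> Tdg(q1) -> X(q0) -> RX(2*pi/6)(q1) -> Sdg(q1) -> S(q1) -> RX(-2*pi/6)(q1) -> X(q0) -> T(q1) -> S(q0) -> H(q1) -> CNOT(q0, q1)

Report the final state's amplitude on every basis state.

The resulting statevector has amplitude sqrt(2)/2 on |00>, sqrt(2)/2 on |01>, 0 on |10>, 0 on |11>. Key observation: gates 2-9 undo each other exactly, leaving only the rest of the circuit to track.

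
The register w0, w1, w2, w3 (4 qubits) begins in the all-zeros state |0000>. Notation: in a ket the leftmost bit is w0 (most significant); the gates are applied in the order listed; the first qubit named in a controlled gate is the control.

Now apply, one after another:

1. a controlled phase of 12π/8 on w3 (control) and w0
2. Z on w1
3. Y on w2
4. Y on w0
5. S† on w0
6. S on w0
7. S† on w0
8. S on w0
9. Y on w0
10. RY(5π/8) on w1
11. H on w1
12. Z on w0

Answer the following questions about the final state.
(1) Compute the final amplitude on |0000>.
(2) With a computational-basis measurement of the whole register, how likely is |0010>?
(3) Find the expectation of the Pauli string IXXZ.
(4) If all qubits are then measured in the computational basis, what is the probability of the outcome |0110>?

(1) The final state's coefficient on |0000> equals 0. Key observation: the block from step 4 through step 9 cancels to the identity and can be dropped.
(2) A full measurement returns |0010> with probability sqrt(sqrt(2) + 2)/4 + 1/2.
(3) The expectation value of IXXZ is 0.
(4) The probability of measuring |0110> is 1/2 - sqrt(sqrt(2) + 2)/4.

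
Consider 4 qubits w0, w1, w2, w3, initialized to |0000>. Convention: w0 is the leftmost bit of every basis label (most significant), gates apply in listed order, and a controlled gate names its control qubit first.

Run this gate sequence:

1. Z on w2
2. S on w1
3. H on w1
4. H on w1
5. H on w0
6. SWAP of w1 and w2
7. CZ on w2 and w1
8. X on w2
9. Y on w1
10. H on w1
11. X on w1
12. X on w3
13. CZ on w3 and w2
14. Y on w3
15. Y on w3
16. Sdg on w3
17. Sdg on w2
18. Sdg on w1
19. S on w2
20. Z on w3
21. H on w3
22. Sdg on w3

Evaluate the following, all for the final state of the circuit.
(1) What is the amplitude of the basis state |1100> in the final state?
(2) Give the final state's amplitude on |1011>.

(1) The final state's coefficient on |1100> equals 0.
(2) The final state's coefficient on |1011> equals -sqrt(2)*I/4.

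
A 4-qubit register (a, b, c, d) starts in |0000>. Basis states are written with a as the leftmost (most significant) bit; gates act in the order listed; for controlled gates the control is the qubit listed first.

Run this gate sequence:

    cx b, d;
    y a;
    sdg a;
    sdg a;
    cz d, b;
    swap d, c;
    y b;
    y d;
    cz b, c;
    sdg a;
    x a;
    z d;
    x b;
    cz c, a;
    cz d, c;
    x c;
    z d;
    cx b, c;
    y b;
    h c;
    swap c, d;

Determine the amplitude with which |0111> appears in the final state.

The amplitude on |0111> is -sqrt(2)*I/2.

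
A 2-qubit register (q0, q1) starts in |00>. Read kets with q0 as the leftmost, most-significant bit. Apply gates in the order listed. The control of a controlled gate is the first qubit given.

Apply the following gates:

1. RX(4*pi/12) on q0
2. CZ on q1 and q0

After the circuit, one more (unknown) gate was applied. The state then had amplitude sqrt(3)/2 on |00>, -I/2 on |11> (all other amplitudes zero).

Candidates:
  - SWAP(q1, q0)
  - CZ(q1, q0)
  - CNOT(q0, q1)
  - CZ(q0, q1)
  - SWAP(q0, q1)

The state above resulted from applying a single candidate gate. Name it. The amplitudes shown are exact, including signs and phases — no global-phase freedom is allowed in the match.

The unique candidate consistent with the amplitudes is CNOT(q0, q1).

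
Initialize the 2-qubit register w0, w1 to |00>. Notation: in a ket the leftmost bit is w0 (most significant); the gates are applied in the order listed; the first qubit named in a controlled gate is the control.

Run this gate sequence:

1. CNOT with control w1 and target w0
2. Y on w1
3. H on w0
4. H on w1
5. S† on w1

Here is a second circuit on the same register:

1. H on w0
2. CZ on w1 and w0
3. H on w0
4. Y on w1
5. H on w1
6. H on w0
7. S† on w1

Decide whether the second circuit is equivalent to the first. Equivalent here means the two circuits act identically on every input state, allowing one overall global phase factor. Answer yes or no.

Yes, they are equivalent — the unitaries differ by at most a global phase.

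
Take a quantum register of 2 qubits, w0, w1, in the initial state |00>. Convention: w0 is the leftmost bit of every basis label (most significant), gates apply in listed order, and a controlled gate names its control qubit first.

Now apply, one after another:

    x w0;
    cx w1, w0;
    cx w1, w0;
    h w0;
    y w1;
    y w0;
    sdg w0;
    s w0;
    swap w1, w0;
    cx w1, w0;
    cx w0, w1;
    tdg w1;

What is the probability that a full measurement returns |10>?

A full measurement returns |10> with probability 0.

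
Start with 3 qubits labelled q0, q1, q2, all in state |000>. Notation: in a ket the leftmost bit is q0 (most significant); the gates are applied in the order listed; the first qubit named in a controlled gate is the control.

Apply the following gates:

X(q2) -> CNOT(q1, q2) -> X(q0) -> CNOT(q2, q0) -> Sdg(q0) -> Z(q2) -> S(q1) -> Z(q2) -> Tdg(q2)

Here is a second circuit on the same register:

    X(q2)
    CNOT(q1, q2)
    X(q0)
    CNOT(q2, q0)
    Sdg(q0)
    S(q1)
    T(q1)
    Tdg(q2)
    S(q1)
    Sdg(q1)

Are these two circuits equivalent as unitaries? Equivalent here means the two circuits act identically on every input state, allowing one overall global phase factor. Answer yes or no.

No: there is an input state on which the two circuits produce genuinely different outputs (not merely differing by a phase).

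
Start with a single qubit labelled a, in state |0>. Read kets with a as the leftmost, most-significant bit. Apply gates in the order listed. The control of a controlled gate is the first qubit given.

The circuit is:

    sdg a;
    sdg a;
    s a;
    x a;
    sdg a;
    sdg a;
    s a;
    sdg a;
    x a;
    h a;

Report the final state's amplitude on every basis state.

After the circuit, the state carries amplitude -sqrt(2)/2 on |0>, -sqrt(2)/2 on |1>.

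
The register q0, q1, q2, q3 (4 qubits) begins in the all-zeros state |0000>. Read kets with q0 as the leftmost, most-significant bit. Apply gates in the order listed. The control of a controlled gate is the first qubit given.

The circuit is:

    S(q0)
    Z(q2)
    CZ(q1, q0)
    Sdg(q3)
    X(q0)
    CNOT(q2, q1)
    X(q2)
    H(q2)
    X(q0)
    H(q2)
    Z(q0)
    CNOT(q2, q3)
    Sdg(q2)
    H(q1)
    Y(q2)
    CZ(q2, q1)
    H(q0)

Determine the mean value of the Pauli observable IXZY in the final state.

The observable IXZY averages to 0.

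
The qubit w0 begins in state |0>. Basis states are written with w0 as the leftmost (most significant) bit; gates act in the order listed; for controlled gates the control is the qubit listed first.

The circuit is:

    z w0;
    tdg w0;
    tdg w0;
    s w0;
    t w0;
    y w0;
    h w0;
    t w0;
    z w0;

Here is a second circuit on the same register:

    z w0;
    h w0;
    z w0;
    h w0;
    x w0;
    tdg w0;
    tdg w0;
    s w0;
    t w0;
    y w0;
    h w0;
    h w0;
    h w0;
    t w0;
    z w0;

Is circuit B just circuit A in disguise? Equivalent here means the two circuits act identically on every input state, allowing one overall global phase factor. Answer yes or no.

Yes — the two circuits implement the same unitary up to a global phase.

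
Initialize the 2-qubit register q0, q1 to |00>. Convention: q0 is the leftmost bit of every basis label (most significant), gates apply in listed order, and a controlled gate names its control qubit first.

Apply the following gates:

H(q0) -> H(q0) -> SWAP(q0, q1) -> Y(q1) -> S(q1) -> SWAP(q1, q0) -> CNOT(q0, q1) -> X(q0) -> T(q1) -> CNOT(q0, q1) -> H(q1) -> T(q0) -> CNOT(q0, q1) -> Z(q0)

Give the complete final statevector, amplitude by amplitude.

The final amplitudes are -sqrt(2)*exp(I*pi/4)/2 on |00>, sqrt(2)*exp(I*pi/4)/2 on |01>, 0 on |10>, 0 on |11>.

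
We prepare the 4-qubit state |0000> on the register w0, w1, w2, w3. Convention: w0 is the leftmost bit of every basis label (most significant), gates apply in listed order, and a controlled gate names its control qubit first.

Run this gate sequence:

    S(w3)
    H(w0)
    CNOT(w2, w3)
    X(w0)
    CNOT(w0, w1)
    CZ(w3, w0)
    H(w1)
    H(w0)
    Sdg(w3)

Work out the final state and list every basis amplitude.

The resulting statevector has amplitude sqrt(2)/2 on |0000>, sqrt(2)/2 on |1100>, and 0 on every other basis state.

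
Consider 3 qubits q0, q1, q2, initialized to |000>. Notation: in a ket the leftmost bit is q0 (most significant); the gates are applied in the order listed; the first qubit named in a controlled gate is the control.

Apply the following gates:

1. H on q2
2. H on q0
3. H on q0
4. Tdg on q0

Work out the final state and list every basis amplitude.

The final amplitudes are sqrt(2)/2 on |000>, sqrt(2)/2 on |001>, and 0 on every other basis state.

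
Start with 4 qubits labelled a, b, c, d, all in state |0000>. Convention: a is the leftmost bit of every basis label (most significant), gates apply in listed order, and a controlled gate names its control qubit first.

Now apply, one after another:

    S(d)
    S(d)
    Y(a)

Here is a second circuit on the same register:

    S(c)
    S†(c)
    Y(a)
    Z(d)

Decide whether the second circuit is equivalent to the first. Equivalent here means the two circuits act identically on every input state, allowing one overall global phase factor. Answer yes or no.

Yes: on every input state the two circuits agree up to one overall phase factor.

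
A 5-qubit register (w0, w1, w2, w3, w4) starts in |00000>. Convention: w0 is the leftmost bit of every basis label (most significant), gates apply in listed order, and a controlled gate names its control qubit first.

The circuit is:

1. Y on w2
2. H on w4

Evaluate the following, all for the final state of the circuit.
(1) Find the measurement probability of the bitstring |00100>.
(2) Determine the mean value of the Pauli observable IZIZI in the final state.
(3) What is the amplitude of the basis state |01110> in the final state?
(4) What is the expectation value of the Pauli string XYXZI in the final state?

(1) A full measurement returns |00100> with probability 1/2.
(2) In the final state, IZIZI has expectation 1.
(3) The final state's coefficient on |01110> equals 0.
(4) The observable XYXZI averages to 0.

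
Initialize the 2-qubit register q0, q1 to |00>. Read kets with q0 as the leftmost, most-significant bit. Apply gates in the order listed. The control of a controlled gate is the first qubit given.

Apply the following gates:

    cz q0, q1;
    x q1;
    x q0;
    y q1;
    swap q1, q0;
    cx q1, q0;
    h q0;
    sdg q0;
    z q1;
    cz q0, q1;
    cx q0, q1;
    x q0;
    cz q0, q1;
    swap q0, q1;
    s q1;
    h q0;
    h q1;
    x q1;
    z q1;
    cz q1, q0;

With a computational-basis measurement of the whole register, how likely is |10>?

The probability of measuring |10> is 1/2.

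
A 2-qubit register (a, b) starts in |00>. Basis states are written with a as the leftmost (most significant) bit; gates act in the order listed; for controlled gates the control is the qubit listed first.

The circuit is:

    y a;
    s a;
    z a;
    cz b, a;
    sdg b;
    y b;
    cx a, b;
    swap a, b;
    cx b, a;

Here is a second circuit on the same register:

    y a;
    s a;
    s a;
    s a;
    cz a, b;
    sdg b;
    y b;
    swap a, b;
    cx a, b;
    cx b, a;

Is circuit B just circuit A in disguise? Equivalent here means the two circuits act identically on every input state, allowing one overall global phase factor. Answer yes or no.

No: there is an input state on which the two circuits produce genuinely different outputs (not merely differing by a phase).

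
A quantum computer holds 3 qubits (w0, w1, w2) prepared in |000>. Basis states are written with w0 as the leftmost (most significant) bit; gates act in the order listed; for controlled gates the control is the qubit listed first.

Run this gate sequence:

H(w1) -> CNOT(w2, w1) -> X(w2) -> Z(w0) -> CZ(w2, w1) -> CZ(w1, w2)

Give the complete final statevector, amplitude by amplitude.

After the circuit, the state carries amplitude sqrt(2)/2 on |001>, sqrt(2)/2 on |011>, and 0 on every other basis state.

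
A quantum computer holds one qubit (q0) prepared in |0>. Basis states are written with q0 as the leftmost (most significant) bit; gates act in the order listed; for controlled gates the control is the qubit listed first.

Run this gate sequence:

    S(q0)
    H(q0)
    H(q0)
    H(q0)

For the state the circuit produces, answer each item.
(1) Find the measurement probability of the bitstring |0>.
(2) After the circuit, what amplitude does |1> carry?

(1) The probability of measuring |0> is 1/2.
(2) |1> carries amplitude sqrt(2)/2 in the final state.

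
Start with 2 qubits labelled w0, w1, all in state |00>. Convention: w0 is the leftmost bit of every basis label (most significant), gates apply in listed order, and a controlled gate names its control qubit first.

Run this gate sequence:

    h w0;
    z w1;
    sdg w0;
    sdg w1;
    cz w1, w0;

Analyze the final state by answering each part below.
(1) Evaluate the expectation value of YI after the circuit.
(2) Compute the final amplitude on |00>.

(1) In the final state, YI has expectation -1.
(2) |00> carries amplitude sqrt(2)/2 in the final state.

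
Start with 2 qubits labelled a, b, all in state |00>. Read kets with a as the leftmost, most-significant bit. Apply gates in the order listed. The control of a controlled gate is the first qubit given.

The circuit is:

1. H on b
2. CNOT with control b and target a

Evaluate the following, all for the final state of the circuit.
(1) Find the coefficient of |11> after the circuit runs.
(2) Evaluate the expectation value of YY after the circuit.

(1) |11> carries amplitude sqrt(2)/2 in the final state.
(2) The expectation value of YY is -1.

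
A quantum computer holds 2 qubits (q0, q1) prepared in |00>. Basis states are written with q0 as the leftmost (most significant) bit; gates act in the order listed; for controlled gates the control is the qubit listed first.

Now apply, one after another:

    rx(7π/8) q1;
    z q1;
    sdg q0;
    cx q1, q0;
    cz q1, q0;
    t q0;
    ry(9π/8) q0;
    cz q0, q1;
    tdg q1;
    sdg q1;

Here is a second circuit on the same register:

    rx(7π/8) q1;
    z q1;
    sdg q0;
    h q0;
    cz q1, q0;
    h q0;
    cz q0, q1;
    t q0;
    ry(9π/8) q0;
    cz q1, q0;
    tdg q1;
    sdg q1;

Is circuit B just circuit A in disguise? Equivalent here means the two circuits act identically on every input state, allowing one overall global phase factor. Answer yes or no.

Yes: on every input state the two circuits agree up to one overall phase factor.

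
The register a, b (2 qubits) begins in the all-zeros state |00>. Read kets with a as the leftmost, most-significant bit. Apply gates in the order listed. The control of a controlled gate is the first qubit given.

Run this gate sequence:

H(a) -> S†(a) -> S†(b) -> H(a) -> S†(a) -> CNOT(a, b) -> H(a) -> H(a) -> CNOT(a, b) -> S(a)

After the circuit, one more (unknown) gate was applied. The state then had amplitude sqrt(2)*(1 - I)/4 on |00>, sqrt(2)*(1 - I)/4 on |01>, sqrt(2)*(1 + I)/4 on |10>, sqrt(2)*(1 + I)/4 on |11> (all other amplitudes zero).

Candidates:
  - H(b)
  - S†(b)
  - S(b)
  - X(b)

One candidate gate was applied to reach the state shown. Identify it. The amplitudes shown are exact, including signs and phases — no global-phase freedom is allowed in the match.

It was H(b) that produced the state shown.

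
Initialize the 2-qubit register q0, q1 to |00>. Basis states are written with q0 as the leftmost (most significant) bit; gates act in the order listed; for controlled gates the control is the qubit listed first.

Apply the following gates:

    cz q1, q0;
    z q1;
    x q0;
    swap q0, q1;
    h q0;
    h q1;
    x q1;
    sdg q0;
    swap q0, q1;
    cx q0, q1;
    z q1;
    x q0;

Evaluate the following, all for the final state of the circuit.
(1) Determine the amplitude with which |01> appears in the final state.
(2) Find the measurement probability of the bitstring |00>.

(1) The final state's coefficient on |01> equals -1/2.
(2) Outcome |00> occurs with probability 1/4.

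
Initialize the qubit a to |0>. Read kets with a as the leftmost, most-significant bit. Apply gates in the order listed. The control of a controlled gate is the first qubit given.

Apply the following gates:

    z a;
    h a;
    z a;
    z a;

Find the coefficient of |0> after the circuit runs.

|0> carries amplitude sqrt(2)/2 in the final state.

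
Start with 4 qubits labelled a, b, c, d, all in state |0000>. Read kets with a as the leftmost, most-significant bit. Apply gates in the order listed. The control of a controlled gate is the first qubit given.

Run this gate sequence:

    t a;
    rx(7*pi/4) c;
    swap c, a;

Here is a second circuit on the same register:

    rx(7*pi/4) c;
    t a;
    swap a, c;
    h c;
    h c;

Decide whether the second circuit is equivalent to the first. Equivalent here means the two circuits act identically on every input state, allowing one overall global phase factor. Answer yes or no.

Yes: on every input state the two circuits agree up to one overall phase factor.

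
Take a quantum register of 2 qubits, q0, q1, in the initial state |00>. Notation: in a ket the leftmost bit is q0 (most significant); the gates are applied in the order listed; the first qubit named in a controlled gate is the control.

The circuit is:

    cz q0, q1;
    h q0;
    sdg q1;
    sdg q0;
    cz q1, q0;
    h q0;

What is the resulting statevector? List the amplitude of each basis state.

The resulting statevector has amplitude 1/2 - I/2 on |00>, 0 on |01>, 1/2 + I/2 on |10>, 0 on |11>.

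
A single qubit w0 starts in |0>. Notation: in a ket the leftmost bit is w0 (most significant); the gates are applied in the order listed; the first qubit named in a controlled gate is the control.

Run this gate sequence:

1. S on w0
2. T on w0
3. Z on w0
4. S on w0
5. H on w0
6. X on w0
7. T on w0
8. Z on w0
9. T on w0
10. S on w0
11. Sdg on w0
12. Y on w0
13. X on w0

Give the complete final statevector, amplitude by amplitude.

The resulting statevector has amplitude sqrt(2)*I/2 on |0>, -sqrt(2)/2 on |1>.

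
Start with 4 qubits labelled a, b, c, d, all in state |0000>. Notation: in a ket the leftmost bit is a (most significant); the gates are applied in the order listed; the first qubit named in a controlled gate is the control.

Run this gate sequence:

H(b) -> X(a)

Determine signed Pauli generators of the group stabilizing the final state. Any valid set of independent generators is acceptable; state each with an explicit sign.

The final state is stabilized by the group generated by +IXII, -ZIII, +IIZI, +IIIZ; other independent generating sets are equally valid.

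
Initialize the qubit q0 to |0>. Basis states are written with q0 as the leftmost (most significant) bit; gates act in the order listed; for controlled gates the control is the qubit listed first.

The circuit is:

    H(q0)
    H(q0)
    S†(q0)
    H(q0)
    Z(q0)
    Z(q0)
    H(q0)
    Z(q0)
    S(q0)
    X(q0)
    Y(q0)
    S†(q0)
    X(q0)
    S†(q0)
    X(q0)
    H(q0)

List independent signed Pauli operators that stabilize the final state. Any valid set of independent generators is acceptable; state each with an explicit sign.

The stabilizer group can be generated by +X, among other valid generating sets.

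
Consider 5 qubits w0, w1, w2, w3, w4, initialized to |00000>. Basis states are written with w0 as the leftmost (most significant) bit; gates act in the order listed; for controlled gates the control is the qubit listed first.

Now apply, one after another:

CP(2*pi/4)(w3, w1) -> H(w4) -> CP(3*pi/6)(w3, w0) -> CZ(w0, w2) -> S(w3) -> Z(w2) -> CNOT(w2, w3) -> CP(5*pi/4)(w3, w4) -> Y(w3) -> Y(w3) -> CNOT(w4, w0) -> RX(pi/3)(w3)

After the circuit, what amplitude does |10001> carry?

|10001> carries amplitude sqrt(6)/4 in the final state.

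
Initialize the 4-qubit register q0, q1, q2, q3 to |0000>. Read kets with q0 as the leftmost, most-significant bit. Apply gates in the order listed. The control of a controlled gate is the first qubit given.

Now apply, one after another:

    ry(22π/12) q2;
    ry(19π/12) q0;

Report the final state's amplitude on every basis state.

The final amplitudes are sqrt(12 - 6*sqrt(2))/16 + sqrt(2*sqrt(2) + 4)/16 + 3*sqrt(4 - 2*sqrt(2))/16 + sqrt(6*sqrt(2) + 12)/16 on |0000>, -sqrt(6*sqrt(2) + 12)/16 - 3*sqrt(4 - 2*sqrt(2))/16 + sqrt(12 - 6*sqrt(2))/16 + sqrt(2*sqrt(2) + 4)/16 on |0010>, -3*sqrt(2*sqrt(2) + 4)/16 - sqrt(6*sqrt(2) + 12)/16 + sqrt(4 - 2*sqrt(2))/16 + sqrt(12 - 6*sqrt(2))/16 on |1000>, -sqrt(6*sqrt(2) + 12)/16 - sqrt(12 - 6*sqrt(2))/16 + sqrt(4 - 2*sqrt(2))/16 + 3*sqrt(2*sqrt(2) + 4)/16 on |1010>, and 0 on every other basis state.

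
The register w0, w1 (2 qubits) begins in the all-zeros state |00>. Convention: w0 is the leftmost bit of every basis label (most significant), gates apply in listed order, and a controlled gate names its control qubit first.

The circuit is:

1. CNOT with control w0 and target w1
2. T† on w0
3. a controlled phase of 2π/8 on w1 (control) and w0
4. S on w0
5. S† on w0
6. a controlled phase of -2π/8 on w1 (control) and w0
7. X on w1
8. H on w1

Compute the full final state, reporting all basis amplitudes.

The resulting statevector has amplitude sqrt(2)/2 on |00>, -sqrt(2)/2 on |01>, 0 on |10>, 0 on |11>.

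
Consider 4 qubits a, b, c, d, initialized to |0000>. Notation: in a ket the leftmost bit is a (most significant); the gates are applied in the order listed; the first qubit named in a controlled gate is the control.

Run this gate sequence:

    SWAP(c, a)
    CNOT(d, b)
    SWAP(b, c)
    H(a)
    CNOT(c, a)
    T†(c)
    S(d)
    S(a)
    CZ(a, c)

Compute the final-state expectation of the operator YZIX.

The expectation value of YZIX is 0.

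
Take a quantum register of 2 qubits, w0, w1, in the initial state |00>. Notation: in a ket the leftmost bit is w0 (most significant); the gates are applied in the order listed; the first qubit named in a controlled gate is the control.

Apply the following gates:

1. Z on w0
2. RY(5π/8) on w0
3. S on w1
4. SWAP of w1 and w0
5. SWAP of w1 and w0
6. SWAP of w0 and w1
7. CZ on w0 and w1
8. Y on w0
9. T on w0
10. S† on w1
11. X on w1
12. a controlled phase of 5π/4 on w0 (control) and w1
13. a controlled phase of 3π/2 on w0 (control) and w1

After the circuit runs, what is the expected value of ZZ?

In the final state, ZZ has expectation -sqrt(2 - sqrt(2))/2. Key observation: steps 4-5 multiply out to the identity, so the circuit reduces to the remaining gates.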